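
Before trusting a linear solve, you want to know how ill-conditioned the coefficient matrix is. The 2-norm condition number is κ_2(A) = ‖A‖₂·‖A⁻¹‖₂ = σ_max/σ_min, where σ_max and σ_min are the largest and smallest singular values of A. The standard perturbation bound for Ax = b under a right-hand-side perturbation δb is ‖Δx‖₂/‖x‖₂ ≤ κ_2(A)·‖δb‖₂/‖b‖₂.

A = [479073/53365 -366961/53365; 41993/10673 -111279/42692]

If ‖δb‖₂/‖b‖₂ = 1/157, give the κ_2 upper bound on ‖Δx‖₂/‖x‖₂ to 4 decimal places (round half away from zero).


0.2615

AᵀA = [1618912666/16851025 -4852236123/67404100; -4852236123/67404100 14580718369/269616400]; tr = 1619332841/10784656, det = 144120025/10784656
char-poly roots: 2401/16 and 60025/674041
σ_max=√(2401/16)=(49/4), σ_min=√(60025/674041)=(245/821) → κ = 41.0500
bound on ‖Δx‖/‖x‖: κ·ε = 41.0500·1/157 = 0.2615


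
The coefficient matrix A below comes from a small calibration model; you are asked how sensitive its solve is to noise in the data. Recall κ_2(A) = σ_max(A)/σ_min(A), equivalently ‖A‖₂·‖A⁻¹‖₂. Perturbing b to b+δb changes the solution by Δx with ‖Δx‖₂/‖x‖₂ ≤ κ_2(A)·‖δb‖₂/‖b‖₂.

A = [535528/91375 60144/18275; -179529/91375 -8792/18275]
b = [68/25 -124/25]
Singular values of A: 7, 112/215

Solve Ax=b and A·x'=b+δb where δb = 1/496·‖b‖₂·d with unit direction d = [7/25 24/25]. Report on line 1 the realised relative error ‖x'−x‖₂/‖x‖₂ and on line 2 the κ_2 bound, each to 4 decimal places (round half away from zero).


0.0028
0.0271

from the listed singular values, σ₁ = 7, σ_n = 112/215
condition number: 7 ÷ (112/215) = 13.4375
κ_2(A)·‖δb‖/‖b‖ = 0.0271
solve Ax = b  →  x = [4.1176 -6.5063]
‖b‖₂ = 5.6569 and ‖x‖₂ = 7.6998
with δb = [0.0032 0.0109], A·Δx = δb → ‖Δx‖ = 0.0219
dividing the unrounded norms, ‖Δx‖/‖x‖ = 0.0028
realised/bound (from unrounded values) ≈ 0.1050


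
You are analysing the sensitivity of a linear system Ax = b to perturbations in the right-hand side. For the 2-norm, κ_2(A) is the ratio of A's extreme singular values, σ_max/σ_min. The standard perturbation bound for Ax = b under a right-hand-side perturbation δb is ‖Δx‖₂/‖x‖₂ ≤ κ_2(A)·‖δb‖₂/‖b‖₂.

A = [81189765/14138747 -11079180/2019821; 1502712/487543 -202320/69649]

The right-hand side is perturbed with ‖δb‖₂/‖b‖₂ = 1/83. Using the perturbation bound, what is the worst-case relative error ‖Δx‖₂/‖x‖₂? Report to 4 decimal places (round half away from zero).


form AᵀA = [29380195509561/691709919481 -3997246195260/98815702783; -3997246195260/98815702783 543851917200/14116528969] with trace 66621806721/822485041 and determinant 41990400/822485041
solving λ² − 66621806721/822485041·λ + 41990400/822485041 = 0 gives λ = 81, 518400/822485041
κ_2(A) = √(λ_max/λ_min) = √(81 / (518400/822485041)) = 358.4875
perturbation bound = 358.4875·1/83 = 4.3191

4.3191


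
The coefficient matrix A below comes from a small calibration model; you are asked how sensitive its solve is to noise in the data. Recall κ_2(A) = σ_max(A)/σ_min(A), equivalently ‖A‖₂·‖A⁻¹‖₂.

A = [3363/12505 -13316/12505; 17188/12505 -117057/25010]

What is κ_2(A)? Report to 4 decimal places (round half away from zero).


form AᵀA = [182473/93025 -625086/93025; -625086/93025 8573233/372100] with trace 372125/14884 and determinant 625/14884
λ_max, λ_min = (372125/14884 ± √138439805625/221533456)/2 = 25, 25/14884
κ = σ_max/σ_min = 5/(5/122) = 122.0000

122.0000


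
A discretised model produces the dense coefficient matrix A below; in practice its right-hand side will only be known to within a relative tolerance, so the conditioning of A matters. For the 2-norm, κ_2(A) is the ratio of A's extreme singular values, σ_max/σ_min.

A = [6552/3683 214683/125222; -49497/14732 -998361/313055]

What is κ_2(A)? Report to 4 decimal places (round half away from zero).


317.5000

M = AᵀA = [3136812273/217031824 3734229681/271289780; 3734229681/271289780 17782416981/1356448900]. tr(M)=177823989/6451600, det(M)=194481/25806400
λ_max, λ_min = (177823989/6451600 ± √31620116350252521/41623142560000)/2 = 441/16, 441/1612900
so κ_2 = √((441/16) / (441/1612900)) = 317.5000


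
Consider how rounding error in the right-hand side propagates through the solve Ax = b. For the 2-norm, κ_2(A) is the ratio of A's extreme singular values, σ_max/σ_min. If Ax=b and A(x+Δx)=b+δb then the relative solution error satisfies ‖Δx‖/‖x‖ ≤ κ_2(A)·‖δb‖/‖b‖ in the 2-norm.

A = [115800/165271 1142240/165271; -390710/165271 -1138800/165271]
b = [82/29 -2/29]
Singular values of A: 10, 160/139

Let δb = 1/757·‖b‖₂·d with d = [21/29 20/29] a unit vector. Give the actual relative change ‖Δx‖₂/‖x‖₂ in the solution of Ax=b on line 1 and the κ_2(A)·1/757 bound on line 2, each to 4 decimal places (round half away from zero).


0.0019
0.0115

from the listed singular values, σ₁ = 10, σ_n = 160/139
κ_2(A) = 10 / (160/139) = 8.6875
bound on ‖Δx‖/‖x‖: κ·ε = 8.6875·1/757 = 0.0115
solve Ax = b  →  x = [-1.6512 0.5765]
2-norm of b is 2.8284; of x, 1.7490
Δx = A⁻¹·δb where δb = 1/757·2.8284·d; ‖Δx‖ = 0.0032
dividing the unrounded norms, ‖Δx‖/‖x‖ = 0.0019
realised/bound (from unrounded values) ≈ 0.1617


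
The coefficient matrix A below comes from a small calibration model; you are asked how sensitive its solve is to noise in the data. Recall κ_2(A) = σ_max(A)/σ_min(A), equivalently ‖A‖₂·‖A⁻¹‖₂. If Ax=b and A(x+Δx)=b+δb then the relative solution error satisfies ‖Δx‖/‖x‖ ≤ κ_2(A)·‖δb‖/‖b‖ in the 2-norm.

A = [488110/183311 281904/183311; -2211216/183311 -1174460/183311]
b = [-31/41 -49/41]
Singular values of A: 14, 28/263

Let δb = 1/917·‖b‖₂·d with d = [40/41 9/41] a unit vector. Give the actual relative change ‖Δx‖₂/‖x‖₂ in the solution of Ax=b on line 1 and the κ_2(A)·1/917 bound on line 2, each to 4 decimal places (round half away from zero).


0.0015
0.1434

σ_max = 14, σ_min = 28/263
condition number: 14 ÷ (28/263) = 131.5000
worst-case relative error ≤ 131.5000 × 1/917 = 0.1434
solve Ax = b  →  x = [4.4832 -8.2542]
2-norm of b is 1.4142; of x, 9.3931
re-solving with b+δb shifts x by Δx of norm 0.0145
realised ‖Δx‖/‖x‖ = 0.0015
tightness: 0.0015 against a bound of 0.1434 (unrounded ratio ≈ 0.0108)


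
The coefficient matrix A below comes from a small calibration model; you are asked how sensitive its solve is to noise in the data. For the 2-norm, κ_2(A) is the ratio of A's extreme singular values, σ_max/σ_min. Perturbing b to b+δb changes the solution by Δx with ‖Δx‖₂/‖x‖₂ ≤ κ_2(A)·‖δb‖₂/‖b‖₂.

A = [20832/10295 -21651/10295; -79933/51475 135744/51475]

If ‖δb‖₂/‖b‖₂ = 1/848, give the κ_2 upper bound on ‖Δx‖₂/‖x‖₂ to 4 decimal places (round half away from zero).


AᵀA = [20497729/3150625 -26309472/3150625; -26309472/3150625 35844921/3150625]; tr = 2253706/126025, det = 21609/5041
λ_max, λ_min = (2253706/126025 ± √4806863311936/15882300625)/2 = 441/25, 1225/5041
κ_2(A) = √(λ_max/λ_min) = √((441/25) / (1225/5041)) = 8.5200
worst-case relative error ≤ 8.5200 × 1/848 = 0.0100

0.0100


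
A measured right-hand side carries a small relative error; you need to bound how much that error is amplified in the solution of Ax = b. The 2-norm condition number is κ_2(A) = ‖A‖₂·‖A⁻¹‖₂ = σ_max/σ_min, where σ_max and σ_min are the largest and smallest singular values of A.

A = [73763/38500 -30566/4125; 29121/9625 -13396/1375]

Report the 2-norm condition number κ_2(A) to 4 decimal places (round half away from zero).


43.3125

form AᵀA = [760380097/59290000 -138717977/3176250; -138717977/3176250 101974228/680625] with trace 138865945/853776 and determinant 83521/5929
λ_max, λ_min = (138865945/853776 ± √19242677142972529/728933458176)/2 = 2601/16, 4624/53361
κ = σ_max/σ_min = (51/4)/(68/231) = 43.3125


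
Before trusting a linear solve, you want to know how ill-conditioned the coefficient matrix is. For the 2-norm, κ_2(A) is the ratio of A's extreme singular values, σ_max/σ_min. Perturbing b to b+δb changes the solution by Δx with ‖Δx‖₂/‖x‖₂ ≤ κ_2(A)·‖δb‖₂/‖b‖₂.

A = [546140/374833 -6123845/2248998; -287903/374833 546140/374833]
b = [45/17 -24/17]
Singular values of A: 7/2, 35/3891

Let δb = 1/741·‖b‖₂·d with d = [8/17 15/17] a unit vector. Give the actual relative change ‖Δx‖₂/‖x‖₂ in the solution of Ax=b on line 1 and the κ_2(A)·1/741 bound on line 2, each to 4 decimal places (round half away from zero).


0.5251
0.5251

largest singular value 7/2, smallest 35/3891
κ = σ_max/σ_min = (7/2)/(35/3891) = 389.1000
bound on ‖Δx‖/‖x‖: κ·ε = 389.1000·1/741 = 0.5251
solve Ax = b  →  x = [0.4034 -0.7563]
‖b‖ = 3.0000, ‖x‖ = 0.8571
Δx = A⁻¹·δb where δb = 1/741·3.0000·d; ‖Δx‖ = 0.4501
dividing the unrounded norms, ‖Δx‖/‖x‖ = 0.5251
so the bound is sharp here: realised error equals the bound


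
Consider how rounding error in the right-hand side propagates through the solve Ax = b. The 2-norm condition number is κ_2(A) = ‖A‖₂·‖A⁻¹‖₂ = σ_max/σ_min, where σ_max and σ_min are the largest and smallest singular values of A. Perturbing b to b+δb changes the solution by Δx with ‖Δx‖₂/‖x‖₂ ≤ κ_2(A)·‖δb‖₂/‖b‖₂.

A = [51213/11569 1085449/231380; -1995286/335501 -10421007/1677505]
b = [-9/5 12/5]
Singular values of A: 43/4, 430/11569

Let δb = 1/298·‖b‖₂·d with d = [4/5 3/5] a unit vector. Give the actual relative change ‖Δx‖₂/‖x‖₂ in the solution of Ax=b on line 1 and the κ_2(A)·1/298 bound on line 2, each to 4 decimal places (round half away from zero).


0.9706
0.9706

σ_max = 43/4, σ_min = 430/11569
κ_2(A) = (43/4) / (430/11569) = 289.2250
bound on ‖Δx‖/‖x‖: κ·ε = 289.2250·1/298 = 0.9706
solve Ax = b  →  x = [-0.1925 -0.2021]
2-norm of b is 3.0000; of x, 0.2791
Δx = A⁻¹·δb where δb = 1/298·3.0000·d; ‖Δx‖ = 0.2709
realised ‖Δx‖/‖x‖ = 0.9706
tightness: 0.9706 against a bound of 0.9706; the bound is attained (ratio 1)


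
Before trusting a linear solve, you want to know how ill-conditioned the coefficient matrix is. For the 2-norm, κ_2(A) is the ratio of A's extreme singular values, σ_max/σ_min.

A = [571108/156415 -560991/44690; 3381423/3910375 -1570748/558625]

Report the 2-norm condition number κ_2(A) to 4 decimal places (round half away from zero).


305.2000

M = AᵀA = [128070635809/9096390625 -62719886034/1299484375; -62719886034/1299484375 122881208161/742562500]. tr(M)=10453538789/58216900, det(M)=20151121/58216900
eigenvalues of AᵀA: λ = (tr ± √(tr²−4·det))/2 = 4489/25, 4489/2328676
κ = σ_max/σ_min = (67/5)/(67/1526) = 305.2000


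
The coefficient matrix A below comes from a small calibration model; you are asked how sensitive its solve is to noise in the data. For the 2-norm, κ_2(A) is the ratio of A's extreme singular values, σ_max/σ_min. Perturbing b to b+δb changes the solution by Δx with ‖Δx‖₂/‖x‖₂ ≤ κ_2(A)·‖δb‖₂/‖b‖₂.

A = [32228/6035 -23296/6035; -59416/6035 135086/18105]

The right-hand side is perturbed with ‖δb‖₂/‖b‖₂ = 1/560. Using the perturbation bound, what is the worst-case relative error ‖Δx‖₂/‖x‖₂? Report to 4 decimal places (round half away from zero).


AᵀA = [3161872/25205 -7113232/75615; -7113232/75615 16008692/226845]; tr = 8893108/45369, det = 153664/45369
solving λ² − 8893108/45369·λ + 153664/45369 = 0 gives λ = 196, 784/45369
σ_max=√196=14, σ_min=√(784/45369)=(28/213) → κ = 106.5000
worst-case relative error ≤ 106.5000 × 1/560 = 0.1902

0.1902


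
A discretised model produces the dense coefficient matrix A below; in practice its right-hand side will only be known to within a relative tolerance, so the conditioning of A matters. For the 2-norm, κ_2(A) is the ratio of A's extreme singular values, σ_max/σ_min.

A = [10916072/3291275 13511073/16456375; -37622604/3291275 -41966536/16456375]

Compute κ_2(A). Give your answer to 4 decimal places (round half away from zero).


AᵀA = [2455393535440/17331985801 2762205137352/86659929005; 2762205137352/86659929005 3109982779921/433299645025]; tr = 38366937041/257763025, det = 221533456/257763025
char-poly roots: 3721/25 and 59536/10310521
κ_2(A) = √(λ_max/λ_min) = √((3721/25) / (59536/10310521)) = 160.5500

160.5500


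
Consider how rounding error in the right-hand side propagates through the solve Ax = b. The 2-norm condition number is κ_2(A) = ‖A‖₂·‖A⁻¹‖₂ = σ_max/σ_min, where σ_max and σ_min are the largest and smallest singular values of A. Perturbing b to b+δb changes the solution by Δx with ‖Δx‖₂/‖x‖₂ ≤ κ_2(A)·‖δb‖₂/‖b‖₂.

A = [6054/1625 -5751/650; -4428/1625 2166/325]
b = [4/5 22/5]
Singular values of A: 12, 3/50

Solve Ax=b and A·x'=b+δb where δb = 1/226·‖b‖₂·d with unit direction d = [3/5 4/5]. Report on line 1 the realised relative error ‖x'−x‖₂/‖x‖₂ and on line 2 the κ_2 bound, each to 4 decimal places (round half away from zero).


0.0049
0.8850

from the listed singular values, σ₁ = 12, σ_n = 3/50
κ = σ_max/σ_min = 12/(3/50) = 200.0000
κ_2(A)·‖δb‖/‖b‖ = 0.8850
solve Ax = b  →  x = [61.4744 25.7949]
‖b‖₂ = 4.4721 and ‖x‖₂ = 66.6669
re-solving with b+δb shifts x by Δx of norm 0.3298
realised ‖Δx‖/‖x‖ = 0.0049
so the bound overstates the realised error by a factor of ≈ 178.8860 (computed from the unrounded values)


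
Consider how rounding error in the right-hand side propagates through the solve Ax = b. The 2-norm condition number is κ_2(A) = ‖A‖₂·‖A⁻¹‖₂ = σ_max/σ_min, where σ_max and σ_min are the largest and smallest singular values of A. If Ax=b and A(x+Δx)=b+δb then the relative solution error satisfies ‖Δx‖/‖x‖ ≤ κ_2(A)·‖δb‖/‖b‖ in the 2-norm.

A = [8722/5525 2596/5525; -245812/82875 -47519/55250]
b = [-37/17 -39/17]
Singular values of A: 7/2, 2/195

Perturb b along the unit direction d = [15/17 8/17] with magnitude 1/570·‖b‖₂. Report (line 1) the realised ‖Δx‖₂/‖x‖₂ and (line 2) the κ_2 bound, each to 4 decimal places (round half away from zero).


0.0018
0.5987

from the listed singular values, σ₁ = 7/2, σ_n = 2/195
κ = σ_max/σ_min = (7/2)/(2/195) = 341.2500
perturbation bound = 341.2500·1/570 = 0.5987
solve Ax = b  →  x = [82.1743 -280.7200]
2-norm of b is 3.1623; of x, 292.5001
with δb = [0.0049 0.0026], A·Δx = δb → ‖Δx‖ = 0.5409
dividing the unrounded norms, ‖Δx‖/‖x‖ = 0.0018
so the bound overstates the realised error by a factor of ≈ 323.7383 (computed from the unrounded values)


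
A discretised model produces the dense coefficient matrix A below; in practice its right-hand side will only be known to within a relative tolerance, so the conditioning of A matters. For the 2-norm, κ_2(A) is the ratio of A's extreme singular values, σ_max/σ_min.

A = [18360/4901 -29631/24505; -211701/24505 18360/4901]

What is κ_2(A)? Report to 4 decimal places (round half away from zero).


29.0000

M = AᵀA = [315056529/3553225 -5243616/142129; -5243616/142129 55060569/3553225]. tr(M)=2190042/21025, det(M)=6765201/525625
solving λ² − 2190042/21025·λ + 6765201/525625 = 0 gives λ = 2601/25, 2601/21025
κ_2(A) = √(λ_max/λ_min) = √((2601/25) / (2601/21025)) = 29.0000


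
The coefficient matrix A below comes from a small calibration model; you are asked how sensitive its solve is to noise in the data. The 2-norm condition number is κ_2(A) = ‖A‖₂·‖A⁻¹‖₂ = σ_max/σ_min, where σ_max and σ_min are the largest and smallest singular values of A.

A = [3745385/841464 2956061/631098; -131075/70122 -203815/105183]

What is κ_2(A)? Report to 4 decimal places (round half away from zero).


374.9760

form AᵀA = [97644516025/4189713984 76893906565/3142285488; 76893906565/3142285488 60554772709/2356714116] with trace 2197000009/44836416 and determinant 765625/44836416
λ_max, λ_min = (2197000009/44836416 ± √4826671728022000081/2010304199725056)/2 = 49, 15625/44836416
κ_2(A) = √(λ_max/λ_min) = √(49 / (15625/44836416)) = 374.9760


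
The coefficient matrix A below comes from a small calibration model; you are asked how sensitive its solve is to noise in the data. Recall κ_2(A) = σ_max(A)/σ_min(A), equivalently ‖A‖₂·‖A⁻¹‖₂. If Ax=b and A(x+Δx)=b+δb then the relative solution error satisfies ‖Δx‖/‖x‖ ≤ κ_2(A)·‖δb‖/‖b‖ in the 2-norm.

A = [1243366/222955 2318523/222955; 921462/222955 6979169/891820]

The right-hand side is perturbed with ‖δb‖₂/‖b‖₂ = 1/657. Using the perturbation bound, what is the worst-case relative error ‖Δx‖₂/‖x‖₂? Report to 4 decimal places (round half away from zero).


0.4990

AᵀA = [95802049096/1988357281 359242593975/3976714562; 359242593975/3976714562 5388703294201/31813716496]; tr = 23949951833/110082064, det = 12117361/27520516
eigenvalues of AᵀA: λ = (tr ± √(tr²−4·det))/2 = 3481/16, 13924/6880129
κ = σ_max/σ_min = (59/4)/(118/2623) = 327.8750
worst-case relative error ≤ 327.8750 × 1/657 = 0.4990


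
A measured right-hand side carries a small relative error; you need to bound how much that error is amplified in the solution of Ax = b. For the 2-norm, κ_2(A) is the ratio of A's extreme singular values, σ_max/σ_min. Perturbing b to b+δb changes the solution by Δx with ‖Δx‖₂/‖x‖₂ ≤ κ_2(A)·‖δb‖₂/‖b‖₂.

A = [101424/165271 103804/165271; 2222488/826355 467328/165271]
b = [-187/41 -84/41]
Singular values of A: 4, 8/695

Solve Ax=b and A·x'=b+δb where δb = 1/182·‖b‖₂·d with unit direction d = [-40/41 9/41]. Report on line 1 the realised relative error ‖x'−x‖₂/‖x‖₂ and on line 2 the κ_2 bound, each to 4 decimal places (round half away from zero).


0.0069
1.9093

largest singular value 4, smallest 8/695
condition number: 4 ÷ (8/695) = 347.5000
bound on ‖Δx‖/‖x‖: κ·ε = 347.5000·1/182 = 1.9093
solve Ax = b  →  x = [-252.1552 239.1121]
‖b‖₂ = 5.0000 and ‖x‖₂ = 347.5008
Δx = A⁻¹·δb where δb = 1/182·5.0000·d; ‖Δx‖ = 2.3867
dividing the unrounded norms, ‖Δx‖/‖x‖ = 0.0069
tightness: 0.0069 against a bound of 1.9093 (unrounded ratio ≈ 0.0036)


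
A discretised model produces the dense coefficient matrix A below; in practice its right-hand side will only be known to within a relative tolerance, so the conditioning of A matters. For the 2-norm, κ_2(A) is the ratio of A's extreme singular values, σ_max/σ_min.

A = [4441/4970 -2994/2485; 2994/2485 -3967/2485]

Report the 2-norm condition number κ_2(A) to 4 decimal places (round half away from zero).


248.5000

AᵀA = [2223145/988036 -741015/247009; -741015/247009 988045/247009]; tr = 6175325/988036, det = 625/988036
char-poly roots: 25/4 and 25/247009
σ_max=√(25/4)=(5/2), σ_min=√(25/247009)=(5/497) → κ = 248.5000


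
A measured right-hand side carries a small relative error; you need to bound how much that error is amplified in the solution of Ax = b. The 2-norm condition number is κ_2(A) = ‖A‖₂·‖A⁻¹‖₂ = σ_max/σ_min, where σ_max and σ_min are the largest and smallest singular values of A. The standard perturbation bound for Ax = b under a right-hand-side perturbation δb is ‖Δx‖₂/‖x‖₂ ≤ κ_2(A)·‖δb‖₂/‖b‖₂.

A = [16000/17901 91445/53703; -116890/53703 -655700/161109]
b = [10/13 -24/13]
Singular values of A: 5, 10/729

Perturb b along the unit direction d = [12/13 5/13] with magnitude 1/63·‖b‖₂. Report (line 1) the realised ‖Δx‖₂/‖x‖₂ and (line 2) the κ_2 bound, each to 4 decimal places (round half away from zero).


largest singular value 5, smallest 10/729
κ_2(A) = 5 / (10/729) = 364.5000
perturbation bound = 364.5000·1/63 = 5.7857
solve Ax = b  →  x = [0.1882 0.3529]
‖b‖₂ = 2.0000 and ‖x‖₂ = 0.4000
re-solving with b+δb shifts x by Δx of norm 2.3143
realised ‖Δx‖/‖x‖ = 5.7857
tightness: 5.7857 against a bound of 5.7857; the bound is attained (ratio 1)

5.7857
5.7857


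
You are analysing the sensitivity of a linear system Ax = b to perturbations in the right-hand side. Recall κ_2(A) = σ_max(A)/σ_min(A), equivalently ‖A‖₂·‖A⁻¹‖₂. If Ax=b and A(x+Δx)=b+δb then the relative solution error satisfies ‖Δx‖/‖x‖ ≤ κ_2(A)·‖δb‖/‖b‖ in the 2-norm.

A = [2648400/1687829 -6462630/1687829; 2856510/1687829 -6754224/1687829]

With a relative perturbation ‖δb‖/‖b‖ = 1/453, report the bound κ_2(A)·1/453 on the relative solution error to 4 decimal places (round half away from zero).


form AᵀA = [18042416100/3387356401 -43292672640/3387356401; -43292672640/3387356401 103906216836/3387356401] with trace 721589544/20043529 and determinant 810000/20043529
λ_max, λ_min = (721589544/20043529 ± √520626528976167936/401743054773841)/2 = 36, 22500/20043529
so κ_2 = √(36 / (22500/20043529)) = 179.0800
perturbation bound = 179.0800·1/453 = 0.3953

0.3953


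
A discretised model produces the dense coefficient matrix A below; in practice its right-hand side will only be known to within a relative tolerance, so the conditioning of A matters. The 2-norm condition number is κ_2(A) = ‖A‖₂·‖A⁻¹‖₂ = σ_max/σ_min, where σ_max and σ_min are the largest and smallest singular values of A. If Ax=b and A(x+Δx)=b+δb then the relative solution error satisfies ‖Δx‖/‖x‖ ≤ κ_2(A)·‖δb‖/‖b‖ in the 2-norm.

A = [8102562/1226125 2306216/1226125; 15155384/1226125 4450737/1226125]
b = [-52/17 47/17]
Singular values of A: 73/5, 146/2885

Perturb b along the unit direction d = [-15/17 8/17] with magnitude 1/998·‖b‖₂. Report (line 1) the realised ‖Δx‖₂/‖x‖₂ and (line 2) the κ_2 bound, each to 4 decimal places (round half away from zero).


largest singular value 73/5, smallest 146/2885
κ_2(A) = (73/5) / (146/2885) = 288.5000
worst-case relative error ≤ 288.5000 × 1/998 = 0.2891
solve Ax = b  →  x = [-22.0658 75.8986]
‖b‖₂ = 4.1231 and ‖x‖₂ = 79.0411
re-solving with b+δb shifts x by Δx of norm 0.0816
realised ‖Δx‖/‖x‖ = 0.0010
realised/bound (from unrounded values) ≈ 0.0036

0.0010
0.2891


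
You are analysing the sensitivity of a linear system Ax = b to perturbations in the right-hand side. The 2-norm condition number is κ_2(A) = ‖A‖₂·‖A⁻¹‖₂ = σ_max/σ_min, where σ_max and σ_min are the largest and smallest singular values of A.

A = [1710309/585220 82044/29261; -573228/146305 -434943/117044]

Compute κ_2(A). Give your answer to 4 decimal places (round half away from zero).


AᵀA = [11286348021/472389584 671796720/29524349; 671796720/29524349 10237065525/472389584]; tr = 371093337/8144648, det = 4100625/260628736
eigenvalues of AᵀA: λ = (tr ± √(tr²−4·det))/2 = 729/16, 5625/16289296
κ_2(A) = √(λ_max/λ_min) = √((729/16) / (5625/16289296)) = 363.2400

363.2400


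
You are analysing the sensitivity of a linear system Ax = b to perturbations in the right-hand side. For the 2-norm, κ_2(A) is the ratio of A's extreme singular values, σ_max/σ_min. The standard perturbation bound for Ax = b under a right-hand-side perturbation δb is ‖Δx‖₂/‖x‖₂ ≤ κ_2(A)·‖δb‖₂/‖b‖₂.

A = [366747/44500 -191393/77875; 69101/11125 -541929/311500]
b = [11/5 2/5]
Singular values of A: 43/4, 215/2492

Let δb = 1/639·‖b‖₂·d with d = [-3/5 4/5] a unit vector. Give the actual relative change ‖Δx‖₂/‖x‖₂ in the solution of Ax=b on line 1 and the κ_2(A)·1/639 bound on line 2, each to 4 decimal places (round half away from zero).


largest singular value 43/4, smallest 215/2492
condition number: (43/4) ÷ (215/2492) = 124.6000
worst-case relative error ≤ 124.6000 × 1/639 = 0.1950
solve Ax = b  →  x = [-3.0668 -11.1792]
2-norm of b is 2.2361; of x, 11.5922
δb = ε·‖b‖·d = [-0.0021 0.0028]; solving A·Δx = δb gives ‖Δx‖ = 0.0406
relative error = 0.0035
so the bound overstates the realised error by a factor of ≈ 55.7300 (computed from the unrounded values)

0.0035
0.1950


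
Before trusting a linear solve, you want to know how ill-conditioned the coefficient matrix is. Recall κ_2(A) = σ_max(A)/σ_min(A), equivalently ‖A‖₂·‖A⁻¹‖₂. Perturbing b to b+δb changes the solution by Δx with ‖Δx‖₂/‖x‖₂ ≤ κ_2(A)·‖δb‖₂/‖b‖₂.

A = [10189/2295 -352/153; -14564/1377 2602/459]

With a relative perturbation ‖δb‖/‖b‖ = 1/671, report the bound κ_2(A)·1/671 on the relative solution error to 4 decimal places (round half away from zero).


0.3018

form AᵀA = [6237093889/47403225 -221756392/3160215; -221756392/3160215 7885540/210681] with trace 27720901/164025 and determinant 114244/164025
eigenvalues of AᵀA: λ = (tr ± √(tr²−4·det))/2 = 169, 676/164025
σ_max=√169=13, σ_min=√(676/164025)=(26/405) → κ = 202.5000
κ_2(A)·‖δb‖/‖b‖ = 0.3018


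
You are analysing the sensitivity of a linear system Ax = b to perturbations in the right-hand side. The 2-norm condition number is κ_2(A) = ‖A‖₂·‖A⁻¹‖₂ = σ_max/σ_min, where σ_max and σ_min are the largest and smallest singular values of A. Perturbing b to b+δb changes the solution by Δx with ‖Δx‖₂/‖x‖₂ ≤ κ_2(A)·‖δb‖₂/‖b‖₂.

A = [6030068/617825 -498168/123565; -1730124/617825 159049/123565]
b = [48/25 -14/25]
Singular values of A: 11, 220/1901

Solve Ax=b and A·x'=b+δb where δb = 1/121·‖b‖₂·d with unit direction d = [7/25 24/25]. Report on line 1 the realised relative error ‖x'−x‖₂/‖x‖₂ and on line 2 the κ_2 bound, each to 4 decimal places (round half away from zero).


from the listed singular values, σ₁ = 11, σ_n = 220/1901
condition number: 11 ÷ (220/1901) = 95.0500
κ_2(A)·‖δb‖/‖b‖ = 0.7855
solve Ax = b  →  x = [0.1678 -0.0699]
‖b‖₂ = 2.0000 and ‖x‖₂ = 0.1818
Δx = A⁻¹·δb where δb = 1/121·2.0000·d; ‖Δx‖ = 0.1428
dividing the unrounded norms, ‖Δx‖/‖x‖ = 0.7855
realised/bound = 1 exactly: the bound is attained for this b and d

0.7855
0.7855


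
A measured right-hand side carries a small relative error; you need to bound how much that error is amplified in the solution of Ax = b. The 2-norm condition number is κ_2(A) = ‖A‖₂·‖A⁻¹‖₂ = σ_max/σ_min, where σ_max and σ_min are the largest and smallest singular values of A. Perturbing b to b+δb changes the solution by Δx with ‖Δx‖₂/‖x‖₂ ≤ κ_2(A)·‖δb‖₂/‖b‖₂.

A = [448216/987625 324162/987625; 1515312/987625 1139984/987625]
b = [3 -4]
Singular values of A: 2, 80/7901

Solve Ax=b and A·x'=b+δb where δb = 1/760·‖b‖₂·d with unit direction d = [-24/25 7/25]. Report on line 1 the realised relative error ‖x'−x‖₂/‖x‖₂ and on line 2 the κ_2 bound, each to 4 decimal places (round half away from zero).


0.0016
0.2599

from the listed singular values, σ₁ = 2, σ_n = 80/7901
κ_2(A) = 2 / (80/7901) = 197.5250
worst-case relative error ≤ 197.5250 × 1/760 = 0.2599
solve Ax = b  →  x = [235.8300 -316.9400]
2-norm of b is 5.0000; of x, 395.0528
Δx = A⁻¹·δb where δb = 1/760·5.0000·d; ‖Δx‖ = 0.6498
realised ‖Δx‖/‖x‖ = 0.0016
so the bound overstates the realised error by a factor of ≈ 158.0211 (computed from the unrounded values)


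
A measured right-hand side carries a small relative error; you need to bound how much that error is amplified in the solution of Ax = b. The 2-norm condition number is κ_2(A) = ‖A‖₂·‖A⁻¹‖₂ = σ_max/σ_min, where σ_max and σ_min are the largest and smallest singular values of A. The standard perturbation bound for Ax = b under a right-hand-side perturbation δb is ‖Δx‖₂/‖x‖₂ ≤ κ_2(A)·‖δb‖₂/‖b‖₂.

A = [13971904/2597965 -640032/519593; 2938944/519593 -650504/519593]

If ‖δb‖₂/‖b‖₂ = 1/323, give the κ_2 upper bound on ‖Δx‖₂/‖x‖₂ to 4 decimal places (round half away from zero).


M = AᵀA = [488880971776/8025472225 -21999333888/1605094445; -21999333888/1605094445 990245440/321018889]. tr(M)=305554496/4774225, det(M)=262144/4774225
λ_max, λ_min = (305554496/4774225 ± √93358543888060416/22793224350625)/2 = 64, 4096/4774225
κ = σ_max/σ_min = 8/(64/2185) = 273.1250
worst-case relative error ≤ 273.1250 × 1/323 = 0.8456

0.8456


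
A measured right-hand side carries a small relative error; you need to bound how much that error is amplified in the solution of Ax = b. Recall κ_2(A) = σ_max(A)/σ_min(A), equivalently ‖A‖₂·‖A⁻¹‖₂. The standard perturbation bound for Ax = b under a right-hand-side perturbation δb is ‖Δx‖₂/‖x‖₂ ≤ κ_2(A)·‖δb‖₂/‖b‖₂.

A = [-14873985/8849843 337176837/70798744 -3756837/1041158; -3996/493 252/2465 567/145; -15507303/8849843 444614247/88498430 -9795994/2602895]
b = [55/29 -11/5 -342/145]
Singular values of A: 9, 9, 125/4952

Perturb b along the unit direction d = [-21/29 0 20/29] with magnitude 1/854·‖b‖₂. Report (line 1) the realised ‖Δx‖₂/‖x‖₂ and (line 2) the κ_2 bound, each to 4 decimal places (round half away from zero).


0.0015
0.4175

from the listed singular values, σ₁ = 9, σ_n = 125/4952
κ = σ_max/σ_min = 9/(125/4952) = 356.5440
bound on ‖Δx‖/‖x‖: κ·ε = 356.5440·1/854 = 0.4175
solve Ax = b  →  x = [-40.2678 -75.9743 -82.0446]
‖b‖ = 3.7417, ‖x‖ = 118.8483
δb = ε·‖b‖·d = [-0.0032 0.0000 0.0030]; solving A·Δx = δb gives ‖Δx‖ = 0.1736
dividing the unrounded norms, ‖Δx‖/‖x‖ = 0.0015
tightness: 0.0015 against a bound of 0.4175 (unrounded ratio ≈ 0.0035)


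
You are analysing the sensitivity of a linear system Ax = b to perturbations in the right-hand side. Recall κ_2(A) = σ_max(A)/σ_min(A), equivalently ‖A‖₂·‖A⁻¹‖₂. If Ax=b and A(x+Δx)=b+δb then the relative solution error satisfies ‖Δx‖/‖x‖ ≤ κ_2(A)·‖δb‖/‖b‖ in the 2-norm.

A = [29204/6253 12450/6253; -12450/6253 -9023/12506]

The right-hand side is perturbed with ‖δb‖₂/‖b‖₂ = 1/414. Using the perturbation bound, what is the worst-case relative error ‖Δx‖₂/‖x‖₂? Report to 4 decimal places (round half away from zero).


M = AᵀA = [5963764/231361 2483775/231361; 2483775/231361 4150441/925444]. tr(M)=165713/5476, det(M)=484/1369
solving λ² − 165713/5476·λ + 484/1369 = 0 gives λ = 121/4, 16/1369
κ_2(A) = √(λ_max/λ_min) = √((121/4) / (16/1369)) = 50.8750
bound on ‖Δx‖/‖x‖: κ·ε = 50.8750·1/414 = 0.1229

0.1229


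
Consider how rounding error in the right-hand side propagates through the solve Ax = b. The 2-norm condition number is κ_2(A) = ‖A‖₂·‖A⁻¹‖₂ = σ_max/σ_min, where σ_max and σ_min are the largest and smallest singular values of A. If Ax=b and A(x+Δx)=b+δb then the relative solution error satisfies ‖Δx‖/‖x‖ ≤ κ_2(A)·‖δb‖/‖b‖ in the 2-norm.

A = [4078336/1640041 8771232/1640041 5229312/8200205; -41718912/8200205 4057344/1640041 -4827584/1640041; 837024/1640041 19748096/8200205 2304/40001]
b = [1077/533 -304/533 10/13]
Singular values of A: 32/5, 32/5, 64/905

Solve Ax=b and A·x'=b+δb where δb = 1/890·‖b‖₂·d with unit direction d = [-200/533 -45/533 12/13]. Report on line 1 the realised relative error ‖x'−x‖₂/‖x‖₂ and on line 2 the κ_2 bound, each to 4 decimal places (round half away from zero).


0.1017
0.1017

from the listed singular values, σ₁ = 32/5, σ_n = 64/905
κ_2(A) = (32/5) / (64/905) = 90.5000
worst-case relative error ≤ 90.5000 × 1/890 = 0.1017
solve Ax = b  →  x = [0.2031 0.2746 0.0735]
‖b‖ = 2.2361, ‖x‖ = 0.3494
with δb = [-0.0009 -0.0002 0.0023], A·Δx = δb → ‖Δx‖ = 0.0355
dividing the unrounded norms, ‖Δx‖/‖x‖ = 0.1017
tightness: 0.1017 against a bound of 0.1017; the bound is attained (ratio 1)


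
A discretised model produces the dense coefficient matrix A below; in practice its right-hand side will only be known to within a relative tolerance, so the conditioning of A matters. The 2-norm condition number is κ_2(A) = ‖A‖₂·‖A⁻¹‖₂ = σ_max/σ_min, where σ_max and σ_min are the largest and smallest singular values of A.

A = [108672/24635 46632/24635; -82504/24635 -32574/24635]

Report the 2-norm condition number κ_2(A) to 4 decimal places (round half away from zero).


71.0625

form AᵀA = [744660544/24275329 310203120/24275329; 310203120/24275329 129424356/24275329] with trace 5172100/143641 and determinant 36864/143641
char-poly roots: 36 and 1024/143641
so κ_2 = √(36 / (1024/143641)) = 71.0625


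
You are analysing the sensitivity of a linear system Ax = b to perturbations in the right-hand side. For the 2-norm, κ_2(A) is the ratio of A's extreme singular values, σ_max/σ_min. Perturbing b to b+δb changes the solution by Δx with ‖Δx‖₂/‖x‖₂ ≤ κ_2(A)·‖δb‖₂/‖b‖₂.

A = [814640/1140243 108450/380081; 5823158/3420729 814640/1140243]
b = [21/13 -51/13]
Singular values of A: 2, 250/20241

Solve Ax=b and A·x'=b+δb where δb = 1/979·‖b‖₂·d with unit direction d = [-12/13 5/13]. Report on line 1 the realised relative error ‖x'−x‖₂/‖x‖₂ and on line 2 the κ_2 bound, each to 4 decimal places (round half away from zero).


0.0014
0.1654

from the listed singular values, σ₁ = 2, σ_n = 250/20241
κ_2(A) = 2 / (250/20241) = 161.9280
κ_2(A)·‖δb‖/‖b‖ = 0.1654
solve Ax = b  →  x = [92.0354 -224.7849]
‖b‖ = 4.2426, ‖x‖ = 242.8966
δb = ε·‖b‖·d = [-0.0040 0.0017]; solving A·Δx = δb gives ‖Δx‖ = 0.3509
realised ‖Δx‖/‖x‖ = 0.0014
realised/bound (from unrounded values) ≈ 0.0087


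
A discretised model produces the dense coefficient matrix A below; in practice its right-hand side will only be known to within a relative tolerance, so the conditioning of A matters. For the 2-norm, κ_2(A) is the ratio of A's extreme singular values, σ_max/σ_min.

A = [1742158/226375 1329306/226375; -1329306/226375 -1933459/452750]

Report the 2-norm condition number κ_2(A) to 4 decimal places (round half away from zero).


AᵀA = [192086757544/2049825625 144037616283/2049825625; 144037616283/2049825625 432259258849/8199302500]; tr = 48024251561/327972100, det = 214358881/81993025
λ_max, λ_min = (48024251561/327972100 ± √2305203878276527415121/107565698378410000)/2 = 14641/100, 58564/3279721
κ_2(A) = √(λ_max/λ_min) = √((14641/100) / (58564/3279721)) = 90.5500

90.5500


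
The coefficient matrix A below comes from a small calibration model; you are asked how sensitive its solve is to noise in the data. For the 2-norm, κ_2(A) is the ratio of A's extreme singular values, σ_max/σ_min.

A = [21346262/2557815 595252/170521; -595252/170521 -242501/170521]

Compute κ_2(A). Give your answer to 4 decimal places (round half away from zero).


302.7000

AᵀA = [3167964577876/38712530025 87997888916/2580835335; 87997888916/2580835335 2444566145/172055689]; tr = 21999952429/229068225, det = 23059204/229068225
solving λ² − 21999952429/229068225·λ + 23059204/229068225 = 0 gives λ = 2401/25, 9604/9162729
so κ_2 = √((2401/25) / (9604/9162729)) = 302.7000


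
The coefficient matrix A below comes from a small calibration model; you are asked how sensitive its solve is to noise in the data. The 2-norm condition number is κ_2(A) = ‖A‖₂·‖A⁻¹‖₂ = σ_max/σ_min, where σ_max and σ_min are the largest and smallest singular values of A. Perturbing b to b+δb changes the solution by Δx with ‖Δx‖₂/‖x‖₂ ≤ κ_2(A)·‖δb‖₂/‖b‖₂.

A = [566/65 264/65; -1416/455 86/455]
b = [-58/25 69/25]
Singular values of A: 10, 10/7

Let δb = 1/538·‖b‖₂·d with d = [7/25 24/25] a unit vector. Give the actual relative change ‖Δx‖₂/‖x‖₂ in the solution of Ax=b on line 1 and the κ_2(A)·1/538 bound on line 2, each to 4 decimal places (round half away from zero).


0.0033
0.0130

largest singular value 10, smallest 10/7
κ_2(A) = 10 / (10/7) = 7.0000
perturbation bound = 7.0000·1/538 = 0.0130
solve Ax = b  →  x = [-0.8154 1.1769]
‖b‖ = 3.6056, ‖x‖ = 1.4318
δb = ε·‖b‖·d = [0.0019 0.0064]; solving A·Δx = δb gives ‖Δx‖ = 0.0047
realised ‖Δx‖/‖x‖ = 0.0033
so the bound overstates the realised error by a factor of ≈ 3.9710 (computed from the unrounded values)


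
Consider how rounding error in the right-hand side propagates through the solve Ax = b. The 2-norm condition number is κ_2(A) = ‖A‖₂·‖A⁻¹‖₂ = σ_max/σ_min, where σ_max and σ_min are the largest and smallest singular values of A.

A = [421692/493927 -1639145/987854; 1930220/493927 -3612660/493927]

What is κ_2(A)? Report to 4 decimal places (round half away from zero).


M = AᵀA = [2322173344/145130209 -4353858270/145130209; -4353858270/145130209 32654399425/580520836]. tr(M)=41943092801/580520836, det(M)=8352100/145130209
eigenvalues of AᵀA: λ = (tr ± √(tr²−4·det))/2 = 289/4, 115600/145130209
σ_max=√(289/4)=(17/2), σ_min=√(115600/145130209)=(340/12047) → κ = 301.1750

301.1750


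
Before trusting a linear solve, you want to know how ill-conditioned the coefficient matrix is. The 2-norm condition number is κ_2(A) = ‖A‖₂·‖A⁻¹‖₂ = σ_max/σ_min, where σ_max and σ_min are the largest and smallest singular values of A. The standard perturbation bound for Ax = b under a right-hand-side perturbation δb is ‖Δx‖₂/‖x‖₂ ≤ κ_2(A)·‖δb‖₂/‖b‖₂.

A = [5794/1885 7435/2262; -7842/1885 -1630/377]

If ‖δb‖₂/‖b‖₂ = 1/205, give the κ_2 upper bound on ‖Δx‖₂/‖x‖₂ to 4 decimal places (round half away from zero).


0.7134

AᵀA = [3802696/142129 11977315/426387; 11977315/426387 150927625/5116644]; tr = 342241/6084, det = 25/169
char-poly roots: 225/4 and 4/1521
κ_2(A) = √(λ_max/λ_min) = √((225/4) / (4/1521)) = 146.2500
κ_2(A)·‖δb‖/‖b‖ = 0.7134


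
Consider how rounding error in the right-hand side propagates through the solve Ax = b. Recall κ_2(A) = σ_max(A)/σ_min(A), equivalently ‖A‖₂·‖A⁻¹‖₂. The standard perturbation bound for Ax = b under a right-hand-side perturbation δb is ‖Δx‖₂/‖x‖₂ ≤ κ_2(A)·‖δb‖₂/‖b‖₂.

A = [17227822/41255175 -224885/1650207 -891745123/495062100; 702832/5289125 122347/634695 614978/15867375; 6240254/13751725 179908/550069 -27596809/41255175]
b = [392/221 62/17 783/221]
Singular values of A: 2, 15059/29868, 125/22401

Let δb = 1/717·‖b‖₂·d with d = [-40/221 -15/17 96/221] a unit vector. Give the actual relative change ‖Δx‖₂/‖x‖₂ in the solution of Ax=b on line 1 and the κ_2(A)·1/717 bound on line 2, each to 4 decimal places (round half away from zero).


σ_max = 2, σ_min = 125/22401
κ_2(A) = 2 / (125/22401) = 358.4160
bound on ‖Δx‖/‖x‖: κ·ε = 358.4160·1/717 = 0.4999
solve Ax = b  →  x = [-270.2737 221.3965 -80.3923]
‖b‖ = 5.3852, ‖x‖ = 358.5069
re-solving with b+δb shifts x by Δx of norm 1.3460
dividing the unrounded norms, ‖Δx‖/‖x‖ = 0.0038
so the bound overstates the realised error by a factor of ≈ 133.1461 (computed from the unrounded values)

0.0038
0.4999


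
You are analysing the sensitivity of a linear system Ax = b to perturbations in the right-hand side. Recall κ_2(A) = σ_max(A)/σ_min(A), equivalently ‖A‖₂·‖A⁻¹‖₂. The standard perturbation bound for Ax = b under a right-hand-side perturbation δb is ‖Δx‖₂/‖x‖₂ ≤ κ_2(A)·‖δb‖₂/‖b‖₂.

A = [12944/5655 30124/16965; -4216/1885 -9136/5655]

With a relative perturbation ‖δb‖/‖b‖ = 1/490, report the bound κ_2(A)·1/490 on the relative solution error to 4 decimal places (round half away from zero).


0.1194

AᵀA = [77888/7605 175168/22815; 175168/22815 394448/68445]; tr = 219088/13689, det = 1024/13689
char-poly roots: 16 and 64/13689
κ_2(A) = √(λ_max/λ_min) = √(16 / (64/13689)) = 58.5000
perturbation bound = 58.5000·1/490 = 0.1194
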